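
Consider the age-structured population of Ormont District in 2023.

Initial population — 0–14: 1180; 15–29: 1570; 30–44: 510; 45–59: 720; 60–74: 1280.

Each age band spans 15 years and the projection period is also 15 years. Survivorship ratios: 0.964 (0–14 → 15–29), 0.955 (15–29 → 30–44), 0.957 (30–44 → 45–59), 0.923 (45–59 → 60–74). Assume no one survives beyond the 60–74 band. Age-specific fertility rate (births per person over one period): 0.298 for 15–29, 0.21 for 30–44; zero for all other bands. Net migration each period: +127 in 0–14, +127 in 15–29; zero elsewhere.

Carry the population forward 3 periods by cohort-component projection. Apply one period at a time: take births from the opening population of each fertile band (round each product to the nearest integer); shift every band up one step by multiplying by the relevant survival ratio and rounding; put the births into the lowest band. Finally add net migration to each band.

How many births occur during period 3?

Numbering the groups 1..5 from youngest to oldest:
— Period 1 —
Births: 1570 × 0.298 = 468, 510 × 0.21 = 107 ⇒ total 575
Group 2: 1180 × 0.964 = 1138
Group 3: 1570 × 0.955 = 1499
Group 4: 510 × 0.957 = 488
Group 5: 720 × 0.923 = 665
Net migration: Group 1 + 127 → 702; Group 2 + 127 → 1265
Population now: 0–14=702, 15–29=1265, 30–44=1499, 45–59=488, 60–74=665
— Period 2 —
Births: 1265 × 0.298 = 377, 1499 × 0.21 = 315 ⇒ total 692
Group 2: 702 × 0.964 = 677
Group 3: 1265 × 0.955 = 1208
Group 4: 1499 × 0.957 = 1435
Group 5: 488 × 0.923 = 450
Net migration: Group 1 + 127 → 819; Group 2 + 127 → 804
Population now: 0–14=819, 15–29=804, 30–44=1208, 45–59=1435, 60–74=450
— Period 3 —
Births: 804 × 0.298 = 240, 1208 × 0.21 = 254 ⇒ total 494
Group 2: 819 × 0.964 = 790
Group 3: 804 × 0.955 = 768
Group 4: 1208 × 0.957 = 1156
Group 5: 1435 × 0.923 = 1325
Net migration: Group 1 + 127 → 621; Group 2 + 127 → 917
Population now: 0–14=621, 15–29=917, 30–44=768, 45–59=1156, 60–74=1325

494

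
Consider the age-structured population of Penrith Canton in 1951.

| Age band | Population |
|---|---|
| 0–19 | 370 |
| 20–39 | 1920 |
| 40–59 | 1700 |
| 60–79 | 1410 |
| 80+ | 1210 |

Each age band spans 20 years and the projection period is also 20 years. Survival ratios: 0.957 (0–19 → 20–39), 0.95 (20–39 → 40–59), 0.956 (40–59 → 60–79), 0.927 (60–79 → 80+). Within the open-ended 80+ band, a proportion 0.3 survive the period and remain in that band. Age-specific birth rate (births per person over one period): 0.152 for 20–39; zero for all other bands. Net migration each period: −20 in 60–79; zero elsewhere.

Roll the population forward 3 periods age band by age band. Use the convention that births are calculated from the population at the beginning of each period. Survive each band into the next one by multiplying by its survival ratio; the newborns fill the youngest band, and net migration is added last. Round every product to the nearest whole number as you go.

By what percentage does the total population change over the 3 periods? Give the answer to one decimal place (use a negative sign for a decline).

-56.8

Period 1.
Births: 1920 × 0.152 = 292
20–39: 370 × 0.957 = 354
40–59: 1920 × 0.95 = 1824
60–79: 1700 × 0.956 = 1625
80+: 1410 × 0.927 + 1210 × 0.3 = 1307 + 363 = 1670
Net migration: 60–79 − 20 → 1605
End of period: [292, 354, 1824, 1605, 1670]
Period 2.
Births: 354 × 0.152 = 54
20–39: 292 × 0.957 = 279
40–59: 354 × 0.95 = 336
60–79: 1824 × 0.956 = 1744
80+: 1605 × 0.927 + 1670 × 0.3 = 1488 + 501 = 1989
Net migration: 60–79 − 20 → 1724
End of period: [54, 279, 336, 1724, 1989]
Period 3.
Births: 279 × 0.152 = 42
20–39: 54 × 0.957 = 52
40–59: 279 × 0.95 = 265
60–79: 336 × 0.956 = 321
80+: 1724 × 0.927 + 1989 × 0.3 = 1598 + 597 = 2195
Net migration: 60–79 − 20 → 301
End of period: [42, 52, 265, 301, 2195]
Total: 6610 → 2855; change = -3755; percentage change = -56.8%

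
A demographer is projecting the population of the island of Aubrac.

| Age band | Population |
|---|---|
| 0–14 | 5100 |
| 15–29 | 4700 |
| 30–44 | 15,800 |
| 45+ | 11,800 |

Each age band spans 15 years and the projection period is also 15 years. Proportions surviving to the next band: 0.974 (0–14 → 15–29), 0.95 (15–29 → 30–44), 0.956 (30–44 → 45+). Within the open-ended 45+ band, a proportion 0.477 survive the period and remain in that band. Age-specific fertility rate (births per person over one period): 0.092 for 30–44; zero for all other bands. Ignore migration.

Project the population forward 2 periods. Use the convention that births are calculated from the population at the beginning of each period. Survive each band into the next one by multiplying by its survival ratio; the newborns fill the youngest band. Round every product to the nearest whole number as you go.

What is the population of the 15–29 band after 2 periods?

1416

Let group 1 be 0–14 through group 4 = 45+.
[period 1]
Births: 15800 × 0.092 = 1454
Group 2: 5100 × 0.974 = 4967
Group 3: 4700 × 0.95 = 4465
Group 4: 15800 × 0.956 + 11800 × 0.477 = 15105 + 5629 = 20734
End of period: [1454, 4967, 4465, 20734]
[period 2]
Births: 4465 × 0.092 = 411
Group 2: 1454 × 0.974 = 1416
Group 3: 4967 × 0.95 = 4719
Group 4: 4465 × 0.956 + 20734 × 0.477 = 4269 + 9890 = 14159
End of period: [411, 1416, 4719, 14159]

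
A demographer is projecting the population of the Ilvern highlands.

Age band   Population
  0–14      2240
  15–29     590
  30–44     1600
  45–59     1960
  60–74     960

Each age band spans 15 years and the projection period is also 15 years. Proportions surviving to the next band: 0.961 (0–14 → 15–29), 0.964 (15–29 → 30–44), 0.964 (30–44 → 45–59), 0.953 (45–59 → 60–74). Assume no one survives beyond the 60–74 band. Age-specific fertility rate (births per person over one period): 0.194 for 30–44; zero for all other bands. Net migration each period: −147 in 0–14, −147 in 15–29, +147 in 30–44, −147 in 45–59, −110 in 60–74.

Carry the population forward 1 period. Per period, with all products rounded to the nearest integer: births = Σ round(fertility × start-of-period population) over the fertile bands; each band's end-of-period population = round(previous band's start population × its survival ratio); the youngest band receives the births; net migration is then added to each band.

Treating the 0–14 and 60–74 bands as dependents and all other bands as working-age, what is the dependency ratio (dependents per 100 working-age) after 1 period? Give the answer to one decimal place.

46.7

Period 1:
Births: 1600 * 0.194 = 310
15–29: 2240 * 0.961 = 2153
30–44: 590 * 0.964 = 569
45–59: 1600 * 0.964 = 1542
60–74: 1960 * 0.953 = 1868
Net migration: 0–14 − 147 → 163; 15–29 − 147 → 2006; 30–44 + 147 → 716; 45–59 − 147 → 1395; 60–74 − 110 → 1758
→ [163, 2006, 716, 1395, 1758]
Dependents (band 0–14 + band 60–74) = 163 + 1758 = 1921; working-age = 4117; ratio = 1921/4117 × 100 = 46.7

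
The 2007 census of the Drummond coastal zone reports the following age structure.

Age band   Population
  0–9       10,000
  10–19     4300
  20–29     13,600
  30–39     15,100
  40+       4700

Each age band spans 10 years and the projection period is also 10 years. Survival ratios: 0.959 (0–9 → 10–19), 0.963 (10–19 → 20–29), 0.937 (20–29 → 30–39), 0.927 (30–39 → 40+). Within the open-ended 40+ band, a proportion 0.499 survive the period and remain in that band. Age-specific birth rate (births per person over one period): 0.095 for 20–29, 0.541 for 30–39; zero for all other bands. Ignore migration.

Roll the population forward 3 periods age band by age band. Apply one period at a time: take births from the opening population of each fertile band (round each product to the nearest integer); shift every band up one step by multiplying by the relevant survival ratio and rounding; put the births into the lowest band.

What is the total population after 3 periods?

40915

Let group 1 be 0–9 through group 5 = 40+.
After projecting period 1:
Births: 13600 × 0.095 = 1292, 15100 × 0.541 = 8169 — total 9461
Group 2: 10000 × 0.959 = 9590
Group 3: 4300 × 0.963 = 4141
Group 4: 13600 × 0.937 = 12743
Group 5: 15100 × 0.927 + 4700 × 0.499 = 13998 + 2345 = 16343
Population now: 0–9=9461, 10–19=9590, 20–29=4141, 30–39=12743, 40+=16343
After projecting period 2:
Births: 4141 × 0.095 = 393, 12743 × 0.541 = 6894 — total 7287
Group 2: 9461 × 0.959 = 9073
Group 3: 9590 × 0.963 = 9235
Group 4: 4141 × 0.937 = 3880
Group 5: 12743 × 0.927 + 16343 × 0.499 = 11813 + 8155 = 19968
Population now: 0–9=7287, 10–19=9073, 20–29=9235, 30–39=3880, 40+=19968
After projecting period 3:
Births: 9235 × 0.095 = 877, 3880 × 0.541 = 2099 — total 2976
Group 2: 7287 × 0.959 = 6988
Group 3: 9073 × 0.963 = 8737
Group 4: 9235 × 0.937 = 8653
Group 5: 3880 × 0.927 + 19968 × 0.499 = 3597 + 9964 = 13561
Population now: 0–9=2976, 10–19=6988, 20–29=8737, 30–39=8653, 40+=13561
Total after period 3: 2976 + 6988 + 8737 + 8653 + 13561 = 40915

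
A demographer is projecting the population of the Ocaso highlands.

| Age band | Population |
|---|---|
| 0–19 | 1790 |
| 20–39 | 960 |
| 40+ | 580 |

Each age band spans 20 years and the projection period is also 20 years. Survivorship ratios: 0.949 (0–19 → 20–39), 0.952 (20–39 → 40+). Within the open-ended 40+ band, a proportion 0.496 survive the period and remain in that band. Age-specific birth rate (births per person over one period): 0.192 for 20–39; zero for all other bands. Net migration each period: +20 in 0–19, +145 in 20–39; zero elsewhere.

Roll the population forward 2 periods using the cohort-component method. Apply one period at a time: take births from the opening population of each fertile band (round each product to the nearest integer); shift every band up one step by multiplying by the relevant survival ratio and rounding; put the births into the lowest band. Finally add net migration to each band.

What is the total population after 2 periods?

[period 1]
Births: 960 × 0.192 = 184
20–39: 1790 × 0.949 = 1699
40+: 960 × 0.952 + 580 × 0.496 = 914 + 288 = 1202
Net migration: 0–19 + 20 → 204; 20–39 + 145 → 1844
→ [204, 1844, 1202]
[period 2]
Births: 1844 × 0.192 = 354
20–39: 204 × 0.949 = 194
40+: 1844 × 0.952 + 1202 × 0.496 = 1755 + 596 = 2351
Net migration: 0–19 + 20 → 374; 20–39 + 145 → 339
→ [374, 339, 2351]
Total after period 2: 374 + 339 + 2351 = 3064

3064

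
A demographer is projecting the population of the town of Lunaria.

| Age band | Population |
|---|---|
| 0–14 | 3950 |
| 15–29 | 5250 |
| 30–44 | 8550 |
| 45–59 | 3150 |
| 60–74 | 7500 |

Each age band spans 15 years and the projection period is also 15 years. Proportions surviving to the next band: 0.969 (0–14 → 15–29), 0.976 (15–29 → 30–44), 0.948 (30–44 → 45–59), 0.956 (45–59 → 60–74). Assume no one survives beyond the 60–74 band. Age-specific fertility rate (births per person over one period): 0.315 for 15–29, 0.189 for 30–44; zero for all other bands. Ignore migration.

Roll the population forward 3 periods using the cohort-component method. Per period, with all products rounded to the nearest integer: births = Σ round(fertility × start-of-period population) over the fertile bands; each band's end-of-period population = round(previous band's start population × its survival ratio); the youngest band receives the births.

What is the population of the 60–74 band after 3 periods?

4644

Period 1:
Births: 5250 × 0.315 = 1654 ; 8550 × 0.189 = 1616 → total 3270
15–29: 3950 × 0.969 = 3828
30–44: 5250 × 0.976 = 5124
45–59: 8550 × 0.948 = 8105
60–74: 3150 × 0.956 = 3011
Population now: 0–14=3270, 15–29=3828, 30–44=5124, 45–59=8105, 60–74=3011
Period 2:
Births: 3828 × 0.315 = 1206 ; 5124 × 0.189 = 968 → total 2174
15–29: 3270 × 0.969 = 3169
30–44: 3828 × 0.976 = 3736
45–59: 5124 × 0.948 = 4858
60–74: 8105 × 0.956 = 7748
Population now: 0–14=2174, 15–29=3169, 30–44=3736, 45–59=4858, 60–74=7748
Period 3:
Births: 3169 × 0.315 = 998 ; 3736 × 0.189 = 706 → total 1704
15–29: 2174 × 0.969 = 2107
30–44: 3169 × 0.976 = 3093
45–59: 3736 × 0.948 = 3542
60–74: 4858 × 0.956 = 4644
Population now: 0–14=1704, 15–29=2107, 30–44=3093, 45–59=3542, 60–74=4644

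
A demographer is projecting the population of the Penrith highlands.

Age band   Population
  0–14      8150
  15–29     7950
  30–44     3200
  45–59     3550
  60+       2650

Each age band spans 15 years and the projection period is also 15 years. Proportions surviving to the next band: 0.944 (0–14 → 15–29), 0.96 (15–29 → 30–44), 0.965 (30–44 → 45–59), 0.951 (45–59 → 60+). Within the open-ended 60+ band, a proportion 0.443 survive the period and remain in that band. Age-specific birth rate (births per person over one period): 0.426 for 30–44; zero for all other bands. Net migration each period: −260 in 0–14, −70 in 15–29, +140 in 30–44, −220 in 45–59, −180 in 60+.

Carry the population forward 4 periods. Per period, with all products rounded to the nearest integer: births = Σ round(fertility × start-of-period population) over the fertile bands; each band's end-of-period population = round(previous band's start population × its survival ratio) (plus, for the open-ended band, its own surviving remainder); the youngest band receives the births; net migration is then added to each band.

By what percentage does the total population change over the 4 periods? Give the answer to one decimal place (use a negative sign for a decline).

-33.9

— Period 1 —
Births: 3200 × 0.426 = 1363
15–29: 8150 × 0.944 = 7694
30–44: 7950 × 0.96 = 7632
45–59: 3200 × 0.965 = 3088
60+: 3550 × 0.951 + 2650 × 0.443 = 3376 + 1174 = 4550
Net migration: 0–14 − 260 → 1103; 15–29 − 70 → 7624; 30–44 + 140 → 7772; 45–59 − 220 → 2868; 60+ − 180 → 4370
→ [1103, 7624, 7772, 2868, 4370]
— Period 2 —
Births: 7772 × 0.426 = 3311
15–29: 1103 × 0.944 = 1041
30–44: 7624 × 0.96 = 7319
45–59: 7772 × 0.965 = 7500
60+: 2868 × 0.951 + 4370 × 0.443 = 2727 + 1936 = 4663
Net migration: 0–14 − 260 → 3051; 15–29 − 70 → 971; 30–44 + 140 → 7459; 45–59 − 220 → 7280; 60+ − 180 → 4483
→ [3051, 971, 7459, 7280, 4483]
— Period 3 —
Births: 7459 × 0.426 = 3178
15–29: 3051 × 0.944 = 2880
30–44: 971 × 0.96 = 932
45–59: 7459 × 0.965 = 7198
60+: 7280 × 0.951 + 4483 × 0.443 = 6923 + 1986 = 8909
Net migration: 0–14 − 260 → 2918; 15–29 − 70 → 2810; 30–44 + 140 → 1072; 45–59 − 220 → 6978; 60+ − 180 → 8729
→ [2918, 2810, 1072, 6978, 8729]
— Period 4 —
Births: 1072 × 0.426 = 457
15–29: 2918 × 0.944 = 2755
30–44: 2810 × 0.96 = 2698
45–59: 1072 × 0.965 = 1034
60+: 6978 × 0.951 + 8729 × 0.443 = 6636 + 3867 = 10503
Net migration: 0–14 − 260 → 197; 15–29 − 70 → 2685; 30–44 + 140 → 2838; 45–59 − 220 → 814; 60+ − 180 → 10323
→ [197, 2685, 2838, 814, 10323]
Total: 25500 → 16857; change = -8643; percentage change = -33.9%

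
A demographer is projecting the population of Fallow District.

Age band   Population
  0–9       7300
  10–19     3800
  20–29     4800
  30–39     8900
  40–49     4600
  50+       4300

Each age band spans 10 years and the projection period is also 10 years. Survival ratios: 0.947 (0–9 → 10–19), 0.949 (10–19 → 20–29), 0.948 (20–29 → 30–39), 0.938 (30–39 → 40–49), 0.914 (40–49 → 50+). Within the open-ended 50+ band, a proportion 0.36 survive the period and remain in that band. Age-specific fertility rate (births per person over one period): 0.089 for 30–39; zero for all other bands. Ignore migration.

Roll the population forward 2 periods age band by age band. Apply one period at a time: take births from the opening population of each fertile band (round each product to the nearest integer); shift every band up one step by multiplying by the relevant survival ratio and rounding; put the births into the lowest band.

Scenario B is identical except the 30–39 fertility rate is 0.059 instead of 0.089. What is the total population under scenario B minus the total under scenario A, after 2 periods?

[period 1]
Births: 8900 × 0.089 = 792
10–19: 7300 × 0.947 = 6913
20–29: 3800 × 0.949 = 3606
30–39: 4800 × 0.948 = 4550
40–49: 8900 × 0.938 = 8348
50+: 4600 × 0.914 + 4300 × 0.36 = 4204 + 1548 = 5752
End of period: [792, 6913, 3606, 4550, 8348, 5752]
[period 2]
Births: 4550 × 0.089 = 405
10–19: 792 × 0.947 = 750
20–29: 6913 × 0.949 = 6560
30–39: 3606 × 0.948 = 3418
40–49: 4550 × 0.938 = 4268
50+: 8348 × 0.914 + 5752 × 0.36 = 7630 + 2071 = 9701
End of period: [405, 750, 6560, 3418, 4268, 9701]
Scenario A total after 2 periods: 25102
Scenario B projection —
[period 1]
Births: 8900 × 0.059 = 525
10–19: 7300 × 0.947 = 6913
20–29: 3800 × 0.949 = 3606
30–39: 4800 × 0.948 = 4550
40–49: 8900 × 0.938 = 8348
50+: 4600 × 0.914 + 4300 × 0.36 = 4204 + 1548 = 5752
End of period: [525, 6913, 3606, 4550, 8348, 5752]
[period 2]
Births: 4550 × 0.059 = 268
10–19: 525 × 0.947 = 497
20–29: 6913 × 0.949 = 6560
30–39: 3606 × 0.948 = 3418
40–49: 4550 × 0.938 = 4268
50+: 8348 × 0.914 + 5752 × 0.36 = 7630 + 2071 = 9701
End of period: [268, 497, 6560, 3418, 4268, 9701]
Scenario B total after 2 periods: 24712
Difference B − A = 24712 − 25102 = -390

-390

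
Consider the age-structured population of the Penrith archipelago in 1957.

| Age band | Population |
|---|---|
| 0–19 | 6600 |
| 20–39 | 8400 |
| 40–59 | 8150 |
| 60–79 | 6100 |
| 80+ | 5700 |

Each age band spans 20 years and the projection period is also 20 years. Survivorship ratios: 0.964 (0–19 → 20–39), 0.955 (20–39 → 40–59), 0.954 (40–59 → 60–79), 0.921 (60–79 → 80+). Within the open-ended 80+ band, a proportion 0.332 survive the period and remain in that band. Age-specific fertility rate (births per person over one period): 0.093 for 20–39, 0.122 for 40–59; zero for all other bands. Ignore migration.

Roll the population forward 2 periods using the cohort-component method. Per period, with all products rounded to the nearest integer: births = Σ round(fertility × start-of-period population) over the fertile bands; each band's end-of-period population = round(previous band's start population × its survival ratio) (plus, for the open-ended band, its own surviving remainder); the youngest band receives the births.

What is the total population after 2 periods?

26665

Numbering the groups 1..5 from youngest to oldest:
[period 1]
Births: 8400 * 0.093 = 781 ; 8150 * 0.122 = 994 — total 1775
Group 2: 6600 * 0.964 = 6362
Group 3: 8400 * 0.955 = 8022
Group 4: 8150 * 0.954 = 7775
Group 5: 6100 * 0.921 + 5700 * 0.332 = 5618 + 1892 = 7510
→ [1775, 6362, 8022, 7775, 7510]
[period 2]
Births: 6362 * 0.093 = 592 ; 8022 * 0.122 = 979 — total 1571
Group 2: 1775 * 0.964 = 1711
Group 3: 6362 * 0.955 = 6076
Group 4: 8022 * 0.954 = 7653
Group 5: 7775 * 0.921 + 7510 * 0.332 = 7161 + 2493 = 9654
→ [1571, 1711, 6076, 7653, 9654]
Total after period 2: 1571 + 1711 + 6076 + 7653 + 9654 = 26665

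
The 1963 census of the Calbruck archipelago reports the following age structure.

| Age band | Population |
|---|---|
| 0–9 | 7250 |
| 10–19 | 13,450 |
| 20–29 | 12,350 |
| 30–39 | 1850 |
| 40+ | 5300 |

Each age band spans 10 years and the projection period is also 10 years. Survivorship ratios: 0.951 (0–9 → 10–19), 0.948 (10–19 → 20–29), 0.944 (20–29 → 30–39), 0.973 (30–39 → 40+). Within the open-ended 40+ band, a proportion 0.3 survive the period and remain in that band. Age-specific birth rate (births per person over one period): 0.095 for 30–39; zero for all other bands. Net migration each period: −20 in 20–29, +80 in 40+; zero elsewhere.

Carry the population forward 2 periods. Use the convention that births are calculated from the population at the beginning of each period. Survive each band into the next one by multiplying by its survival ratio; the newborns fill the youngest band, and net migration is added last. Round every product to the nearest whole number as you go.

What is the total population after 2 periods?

[period 1]
Births: 1850 × 0.095 = 176
10–19: 7250 × 0.951 = 6895
20–29: 13450 × 0.948 = 12751
30–39: 12350 × 0.944 = 11658
40+: 1850 × 0.973 + 5300 × 0.3 = 1800 + 1590 = 3390
Net migration: 20–29 − 20 → 12731; 40+ + 80 → 3470
→ [176, 6895, 12731, 11658, 3470]
[period 2]
Births: 11658 × 0.095 = 1108
10–19: 176 × 0.951 = 167
20–29: 6895 × 0.948 = 6536
30–39: 12731 × 0.944 = 12018
40+: 11658 × 0.973 + 3470 × 0.3 = 11343 + 1041 = 12384
Net migration: 20–29 − 20 → 6516; 40+ + 80 → 12464
→ [1108, 167, 6516, 12018, 12464]
Total after period 2: 1108 + 167 + 6516 + 12018 + 12464 = 32273

32273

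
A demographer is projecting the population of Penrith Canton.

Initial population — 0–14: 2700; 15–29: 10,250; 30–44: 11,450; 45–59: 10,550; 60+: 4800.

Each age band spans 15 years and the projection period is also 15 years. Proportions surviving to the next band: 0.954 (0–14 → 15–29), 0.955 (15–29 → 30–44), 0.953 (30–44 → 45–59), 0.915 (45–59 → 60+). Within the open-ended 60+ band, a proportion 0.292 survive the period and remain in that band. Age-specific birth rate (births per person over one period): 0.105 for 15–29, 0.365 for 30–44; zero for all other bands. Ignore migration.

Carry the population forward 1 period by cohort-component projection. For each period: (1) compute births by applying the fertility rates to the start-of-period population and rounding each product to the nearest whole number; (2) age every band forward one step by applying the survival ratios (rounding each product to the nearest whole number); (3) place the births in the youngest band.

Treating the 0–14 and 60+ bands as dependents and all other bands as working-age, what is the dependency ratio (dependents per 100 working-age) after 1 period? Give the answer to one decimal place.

— Period 1 —
Births: 10250 × 0.105 = 1076, 11450 × 0.365 = 4179 → total 5255
15–29: 2700 × 0.954 = 2576
30–44: 10250 × 0.955 = 9789
45–59: 11450 × 0.953 = 10912
60+: 10550 × 0.915 + 4800 × 0.292 = 9653 + 1402 = 11055
→ [5255, 2576, 9789, 10912, 11055]
Dependents (band 0–14 + band 60+) = 5255 + 11055 = 16310; working-age = 23277; ratio = 16310/23277 × 100 = 70.1

70.1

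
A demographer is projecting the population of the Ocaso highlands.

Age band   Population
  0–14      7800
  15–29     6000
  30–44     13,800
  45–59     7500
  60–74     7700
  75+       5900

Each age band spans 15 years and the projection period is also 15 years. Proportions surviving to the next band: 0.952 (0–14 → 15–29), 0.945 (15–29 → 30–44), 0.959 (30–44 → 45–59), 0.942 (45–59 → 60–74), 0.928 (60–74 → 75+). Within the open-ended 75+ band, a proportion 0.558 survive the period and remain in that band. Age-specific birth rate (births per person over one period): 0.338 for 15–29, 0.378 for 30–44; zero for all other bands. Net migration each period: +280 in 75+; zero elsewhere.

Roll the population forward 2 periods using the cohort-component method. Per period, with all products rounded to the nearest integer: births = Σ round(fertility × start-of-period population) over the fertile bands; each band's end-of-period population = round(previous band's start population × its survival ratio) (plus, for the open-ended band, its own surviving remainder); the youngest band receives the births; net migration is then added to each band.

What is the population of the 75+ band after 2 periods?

Numbering the bands 1..6 from youngest to oldest:
Period 1:
Births: 6000 × 0.338 = 2028 ; 13800 × 0.378 = 5216 → 7244
Band 2: 7800 × 0.952 = 7426
Band 3: 6000 × 0.945 = 5670
Band 4: 13800 × 0.959 = 13234
Band 5: 7500 × 0.942 = 7065
Band 6: 7700 × 0.928 + 5900 × 0.558 = 7146 + 3292 = 10438
Net migration: Band 6 + 280 → 10718
→ [7244, 7426, 5670, 13234, 7065, 10718]
Period 2:
Births: 7426 × 0.338 = 2510 ; 5670 × 0.378 = 2143 → 4653
Band 2: 7244 × 0.952 = 6896
Band 3: 7426 × 0.945 = 7018
Band 4: 5670 × 0.959 = 5438
Band 5: 13234 × 0.942 = 12466
Band 6: 7065 × 0.928 + 10718 × 0.558 = 6556 + 5981 = 12537
Net migration: Band 6 + 280 → 12817
→ [4653, 6896, 7018, 5438, 12466, 12817]

12817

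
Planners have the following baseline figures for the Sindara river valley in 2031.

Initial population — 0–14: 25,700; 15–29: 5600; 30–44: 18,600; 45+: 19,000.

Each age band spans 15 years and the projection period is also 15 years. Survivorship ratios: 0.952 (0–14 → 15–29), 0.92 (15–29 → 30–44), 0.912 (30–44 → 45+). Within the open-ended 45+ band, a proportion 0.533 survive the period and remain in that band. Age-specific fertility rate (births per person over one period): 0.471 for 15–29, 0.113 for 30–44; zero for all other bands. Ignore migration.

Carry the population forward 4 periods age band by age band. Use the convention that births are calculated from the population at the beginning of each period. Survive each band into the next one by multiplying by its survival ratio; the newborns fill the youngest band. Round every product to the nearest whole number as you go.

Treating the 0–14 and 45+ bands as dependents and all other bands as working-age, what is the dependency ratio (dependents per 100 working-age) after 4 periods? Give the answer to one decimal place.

Numbering the bands 1..4 from youngest to oldest:
After projecting period 1:
Births: 5600 × 0.471 = 2638 ; 18600 × 0.113 = 2102 → total 4740
Band 2: 25700 × 0.952 = 24466
Band 3: 5600 × 0.92 = 5152
Band 4: 18600 × 0.912 + 19000 × 0.533 = 16963 + 10127 = 27090
→ [4740, 24466, 5152, 27090]
After projecting period 2:
Births: 24466 × 0.471 = 11523 ; 5152 × 0.113 = 582 → total 12105
Band 2: 4740 × 0.952 = 4512
Band 3: 24466 × 0.92 = 22509
Band 4: 5152 × 0.912 + 27090 × 0.533 = 4699 + 14439 = 19138
→ [12105, 4512, 22509, 19138]
After projecting period 3:
Births: 4512 × 0.471 = 2125 ; 22509 × 0.113 = 2544 → total 4669
Band 2: 12105 × 0.952 = 11524
Band 3: 4512 × 0.92 = 4151
Band 4: 22509 × 0.912 + 19138 × 0.533 = 20528 + 10201 = 30729
→ [4669, 11524, 4151, 30729]
After projecting period 4:
Births: 11524 × 0.471 = 5428 ; 4151 × 0.113 = 469 → total 5897
Band 2: 4669 × 0.952 = 4445
Band 3: 11524 × 0.92 = 10602
Band 4: 4151 × 0.912 + 30729 × 0.533 = 3786 + 16379 = 20165
→ [5897, 4445, 10602, 20165]
Dependents (band 0–14 + band 45+) = 5897 + 20165 = 26062; working-age = 15047; ratio = 26062/15047 × 100 = 173.2

173.2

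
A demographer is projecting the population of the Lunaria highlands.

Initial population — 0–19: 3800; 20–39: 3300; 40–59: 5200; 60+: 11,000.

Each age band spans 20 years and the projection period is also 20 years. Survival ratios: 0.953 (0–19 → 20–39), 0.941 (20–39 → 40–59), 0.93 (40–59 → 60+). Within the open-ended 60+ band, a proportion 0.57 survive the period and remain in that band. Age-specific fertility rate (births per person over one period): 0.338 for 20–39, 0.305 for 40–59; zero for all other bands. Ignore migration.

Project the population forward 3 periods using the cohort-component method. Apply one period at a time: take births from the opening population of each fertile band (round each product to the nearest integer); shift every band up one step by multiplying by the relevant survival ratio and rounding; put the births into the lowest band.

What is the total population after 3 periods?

Let group 1 be 0–19 through group 4 = 60+.
— Period 1 —
Births: 3300 × 0.338 = 1115  |  5200 × 0.305 = 1586 ⇒ total 2701
Group 2: 3800 × 0.953 = 3621
Group 3: 3300 × 0.941 = 3105
Group 4: 5200 × 0.93 + 11000 × 0.57 = 4836 + 6270 = 11106
End of period: [2701, 3621, 3105, 11106]
— Period 2 —
Births: 3621 × 0.338 = 1224  |  3105 × 0.305 = 947 ⇒ total 2171
Group 2: 2701 × 0.953 = 2574
Group 3: 3621 × 0.941 = 3407
Group 4: 3105 × 0.93 + 11106 × 0.57 = 2888 + 6330 = 9218
End of period: [2171, 2574, 3407, 9218]
— Period 3 —
Births: 2574 × 0.338 = 870  |  3407 × 0.305 = 1039 ⇒ total 1909
Group 2: 2171 × 0.953 = 2069
Group 3: 2574 × 0.941 = 2422
Group 4: 3407 × 0.93 + 9218 × 0.57 = 3169 + 5254 = 8423
End of period: [1909, 2069, 2422, 8423]
Total after period 3: 1909 + 2069 + 2422 + 8423 = 14823

14823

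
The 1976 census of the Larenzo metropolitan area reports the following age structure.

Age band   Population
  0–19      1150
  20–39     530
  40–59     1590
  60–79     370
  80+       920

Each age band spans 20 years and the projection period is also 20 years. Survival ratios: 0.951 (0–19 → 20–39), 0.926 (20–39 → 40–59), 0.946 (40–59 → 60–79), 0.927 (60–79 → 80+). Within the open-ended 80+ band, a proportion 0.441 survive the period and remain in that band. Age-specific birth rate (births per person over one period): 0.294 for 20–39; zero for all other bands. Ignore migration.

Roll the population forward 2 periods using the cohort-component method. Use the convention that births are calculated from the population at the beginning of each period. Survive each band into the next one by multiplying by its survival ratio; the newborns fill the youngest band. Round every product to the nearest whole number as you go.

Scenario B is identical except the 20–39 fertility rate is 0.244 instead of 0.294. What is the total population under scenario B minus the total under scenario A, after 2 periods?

[period 1]
Births: 530 × 0.294 = 156
20–39: 1150 × 0.951 = 1094
40–59: 530 × 0.926 = 491
60–79: 1590 × 0.946 = 1504
80+: 370 × 0.927 + 920 × 0.441 = 343 + 406 = 749
→ [156, 1094, 491, 1504, 749]
[period 2]
Births: 1094 × 0.294 = 322
20–39: 156 × 0.951 = 148
40–59: 1094 × 0.926 = 1013
60–79: 491 × 0.946 = 464
80+: 1504 × 0.927 + 749 × 0.441 = 1394 + 330 = 1724
→ [322, 148, 1013, 464, 1724]
Scenario A total after 2 periods: 3671
Scenario B projection —
[period 1]
Births: 530 × 0.244 = 129
20–39: 1150 × 0.951 = 1094
40–59: 530 × 0.926 = 491
60–79: 1590 × 0.946 = 1504
80+: 370 × 0.927 + 920 × 0.441 = 343 + 406 = 749
→ [129, 1094, 491, 1504, 749]
[period 2]
Births: 1094 × 0.244 = 267
20–39: 129 × 0.951 = 123
40–59: 1094 × 0.926 = 1013
60–79: 491 × 0.946 = 464
80+: 1504 × 0.927 + 749 × 0.441 = 1394 + 330 = 1724
→ [267, 123, 1013, 464, 1724]
Scenario B total after 2 periods: 3591
Difference B − A = 3591 − 3671 = -80

-80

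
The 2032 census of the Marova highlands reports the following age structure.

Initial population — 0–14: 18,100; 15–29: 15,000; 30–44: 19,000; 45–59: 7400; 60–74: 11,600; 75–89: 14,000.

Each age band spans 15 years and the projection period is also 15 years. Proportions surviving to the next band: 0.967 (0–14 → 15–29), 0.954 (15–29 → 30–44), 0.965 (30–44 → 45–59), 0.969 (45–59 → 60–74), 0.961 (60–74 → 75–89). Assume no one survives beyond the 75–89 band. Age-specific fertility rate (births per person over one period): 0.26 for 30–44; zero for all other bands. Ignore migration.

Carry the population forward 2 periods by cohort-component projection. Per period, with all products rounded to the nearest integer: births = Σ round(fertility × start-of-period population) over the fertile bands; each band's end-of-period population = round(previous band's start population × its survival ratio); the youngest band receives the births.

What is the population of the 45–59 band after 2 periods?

— Period 1 —
Births: 19000 × 0.26 = 4940
15–29: 18100 × 0.967 = 17503
30–44: 15000 × 0.954 = 14310
45–59: 19000 × 0.965 = 18335
60–74: 7400 × 0.969 = 7171
75–89: 11600 × 0.961 = 11148
Giving 4940 / 17503 / 14310 / 18335 / 7171 / 11148.
— Period 2 —
Births: 14310 × 0.26 = 3721
15–29: 4940 × 0.967 = 4777
30–44: 17503 × 0.954 = 16698
45–59: 14310 × 0.965 = 13809
60–74: 18335 × 0.969 = 17767
75–89: 7171 × 0.961 = 6891
Giving 3721 / 4777 / 16698 / 13809 / 17767 / 6891.

13809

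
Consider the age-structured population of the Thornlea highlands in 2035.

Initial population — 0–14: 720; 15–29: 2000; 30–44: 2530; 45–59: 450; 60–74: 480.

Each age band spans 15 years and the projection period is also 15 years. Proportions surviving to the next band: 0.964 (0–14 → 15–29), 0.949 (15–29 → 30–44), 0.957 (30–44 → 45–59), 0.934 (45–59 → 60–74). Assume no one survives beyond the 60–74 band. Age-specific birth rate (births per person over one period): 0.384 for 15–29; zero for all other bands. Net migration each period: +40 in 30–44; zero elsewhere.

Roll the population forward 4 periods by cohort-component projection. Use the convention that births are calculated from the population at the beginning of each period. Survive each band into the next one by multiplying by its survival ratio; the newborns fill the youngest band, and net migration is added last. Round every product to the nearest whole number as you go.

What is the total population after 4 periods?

(Bands numbered youngest = 1 to oldest = 5.)
Period 1:
Births: 2000 * 0.384 = 768
Band 2: 720 * 0.964 = 694
Band 3: 2000 * 0.949 = 1898
Band 4: 2530 * 0.957 = 2421
Band 5: 450 * 0.934 = 420
Net migration: Band 3 + 40 → 1938
→ [768, 694, 1938, 2421, 420]
Period 2:
Births: 694 * 0.384 = 266
Band 2: 768 * 0.964 = 740
Band 3: 694 * 0.949 = 659
Band 4: 1938 * 0.957 = 1855
Band 5: 2421 * 0.934 = 2261
Net migration: Band 3 + 40 → 699
→ [266, 740, 699, 1855, 2261]
Period 3:
Births: 740 * 0.384 = 284
Band 2: 266 * 0.964 = 256
Band 3: 740 * 0.949 = 702
Band 4: 699 * 0.957 = 669
Band 5: 1855 * 0.934 = 1733
Net migration: Band 3 + 40 → 742
→ [284, 256, 742, 669, 1733]
Period 4:
Births: 256 * 0.384 = 98
Band 2: 284 * 0.964 = 274
Band 3: 256 * 0.949 = 243
Band 4: 742 * 0.957 = 710
Band 5: 669 * 0.934 = 625
Net migration: Band 3 + 40 → 283
→ [98, 274, 283, 710, 625]
Total after period 4: 98 + 274 + 283 + 710 + 625 = 1990

1990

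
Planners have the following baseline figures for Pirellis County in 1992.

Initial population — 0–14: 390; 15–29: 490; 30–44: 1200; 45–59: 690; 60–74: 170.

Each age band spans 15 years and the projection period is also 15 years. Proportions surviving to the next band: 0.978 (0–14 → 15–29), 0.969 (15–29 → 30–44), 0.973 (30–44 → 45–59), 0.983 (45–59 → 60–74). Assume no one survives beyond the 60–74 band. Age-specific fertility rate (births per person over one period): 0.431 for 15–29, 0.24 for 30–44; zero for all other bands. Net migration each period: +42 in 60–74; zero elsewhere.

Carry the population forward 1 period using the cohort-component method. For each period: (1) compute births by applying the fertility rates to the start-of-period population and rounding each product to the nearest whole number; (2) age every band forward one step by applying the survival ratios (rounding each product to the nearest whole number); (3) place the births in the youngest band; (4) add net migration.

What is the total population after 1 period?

3243

[period 1]
Births: 490 × 0.431 = 211 ; 1200 × 0.24 = 288 — total 499
15–29: 390 × 0.978 = 381
30–44: 490 × 0.969 = 475
45–59: 1200 × 0.973 = 1168
60–74: 690 × 0.983 = 678
Net migration: 60–74 + 42 → 720
Population now: 0–14=499, 15–29=381, 30–44=475, 45–59=1168, 60–74=720
Total after period 1: 499 + 381 + 475 + 1168 + 720 = 3243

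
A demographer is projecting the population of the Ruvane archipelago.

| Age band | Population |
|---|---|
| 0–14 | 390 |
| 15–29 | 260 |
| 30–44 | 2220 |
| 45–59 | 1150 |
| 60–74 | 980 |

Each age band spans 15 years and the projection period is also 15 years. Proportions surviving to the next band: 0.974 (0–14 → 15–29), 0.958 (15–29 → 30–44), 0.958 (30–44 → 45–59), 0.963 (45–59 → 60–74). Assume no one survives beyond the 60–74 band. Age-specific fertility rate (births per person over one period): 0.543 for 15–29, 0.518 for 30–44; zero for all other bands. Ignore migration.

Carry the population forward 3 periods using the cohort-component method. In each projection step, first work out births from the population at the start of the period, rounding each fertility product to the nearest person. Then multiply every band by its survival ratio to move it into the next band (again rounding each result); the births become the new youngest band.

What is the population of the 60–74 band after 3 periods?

Period 1.
Births: 260 × 0.543 = 141, 2220 × 0.518 = 1150 — total 1291
15–29: 390 × 0.974 = 380
30–44: 260 × 0.958 = 249
45–59: 2220 × 0.958 = 2127
60–74: 1150 × 0.963 = 1107
End of period: [1291, 380, 249, 2127, 1107]
Period 2.
Births: 380 × 0.543 = 206, 249 × 0.518 = 129 — total 335
15–29: 1291 × 0.974 = 1257
30–44: 380 × 0.958 = 364
45–59: 249 × 0.958 = 239
60–74: 2127 × 0.963 = 2048
End of period: [335, 1257, 364, 239, 2048]
Period 3.
Births: 1257 × 0.543 = 683, 364 × 0.518 = 189 — total 872
15–29: 335 × 0.974 = 326
30–44: 1257 × 0.958 = 1204
45–59: 364 × 0.958 = 349
60–74: 239 × 0.963 = 230
End of period: [872, 326, 1204, 349, 230]

230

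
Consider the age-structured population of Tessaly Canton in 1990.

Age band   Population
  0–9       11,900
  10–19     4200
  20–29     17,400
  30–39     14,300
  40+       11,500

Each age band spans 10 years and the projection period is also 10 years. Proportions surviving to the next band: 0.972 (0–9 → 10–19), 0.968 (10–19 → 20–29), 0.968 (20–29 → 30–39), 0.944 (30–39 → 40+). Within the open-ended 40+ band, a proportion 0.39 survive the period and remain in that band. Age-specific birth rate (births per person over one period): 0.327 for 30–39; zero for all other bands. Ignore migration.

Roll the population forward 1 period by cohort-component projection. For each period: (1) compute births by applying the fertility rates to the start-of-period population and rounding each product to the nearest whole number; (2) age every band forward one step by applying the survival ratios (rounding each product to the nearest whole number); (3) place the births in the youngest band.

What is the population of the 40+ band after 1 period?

Period 1:
Births: 14300 * 0.327 = 4676
10–19: 11900 * 0.972 = 11567
20–29: 4200 * 0.968 = 4066
30–39: 17400 * 0.968 = 16843
40+: 14300 * 0.944 + 11500 * 0.39 = 13499 + 4485 = 17984
→ [4676, 11567, 4066, 16843, 17984]

17984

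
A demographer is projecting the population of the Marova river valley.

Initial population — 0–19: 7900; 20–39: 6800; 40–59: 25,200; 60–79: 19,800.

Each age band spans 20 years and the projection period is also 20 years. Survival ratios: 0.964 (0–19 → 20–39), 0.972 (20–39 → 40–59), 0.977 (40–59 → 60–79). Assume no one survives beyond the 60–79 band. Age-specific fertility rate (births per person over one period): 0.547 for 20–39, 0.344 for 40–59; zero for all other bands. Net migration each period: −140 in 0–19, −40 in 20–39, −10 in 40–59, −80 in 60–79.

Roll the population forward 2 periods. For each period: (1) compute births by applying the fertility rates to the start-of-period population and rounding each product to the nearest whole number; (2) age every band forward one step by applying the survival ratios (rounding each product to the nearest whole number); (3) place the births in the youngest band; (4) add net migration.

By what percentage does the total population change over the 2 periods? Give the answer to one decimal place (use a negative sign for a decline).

Period 1:
Births: 6800 * 0.547 = 3720  |  25200 * 0.344 = 8669 → 12389
20–39: 7900 * 0.964 = 7616
40–59: 6800 * 0.972 = 6610
60–79: 25200 * 0.977 = 24620
Net migration: 0–19 − 140 → 12249; 20–39 − 40 → 7576; 40–59 − 10 → 6600; 60–79 − 80 → 24540
→ [12249, 7576, 6600, 24540]
Period 2:
Births: 7576 * 0.547 = 4144  |  6600 * 0.344 = 2270 → 6414
20–39: 12249 * 0.964 = 11808
40–59: 7576 * 0.972 = 7364
60–79: 6600 * 0.977 = 6448
Net migration: 0–19 − 140 → 6274; 20–39 − 40 → 11768; 40–59 − 10 → 7354; 60–79 − 80 → 6368
→ [6274, 11768, 7354, 6368]
Total: 59700 → 31764; change = -27936; percentage change = -46.8%

-46.8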